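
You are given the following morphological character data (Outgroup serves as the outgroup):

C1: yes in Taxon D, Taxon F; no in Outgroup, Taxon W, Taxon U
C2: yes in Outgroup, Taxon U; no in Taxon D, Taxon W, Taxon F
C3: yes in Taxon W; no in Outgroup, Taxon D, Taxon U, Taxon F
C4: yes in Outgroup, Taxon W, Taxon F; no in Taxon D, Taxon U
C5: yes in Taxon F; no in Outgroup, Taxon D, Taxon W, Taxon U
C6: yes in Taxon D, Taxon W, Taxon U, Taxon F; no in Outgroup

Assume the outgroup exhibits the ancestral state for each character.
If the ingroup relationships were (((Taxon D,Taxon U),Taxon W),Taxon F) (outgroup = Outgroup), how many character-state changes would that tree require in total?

8

Map each character onto (((Taxon D,Taxon U),Taxon W),Taxon F) (rooted by Outgroup) and count the minimum state changes it requires (Fitch parsimony):
C1: 2; C2: 2; C3: 1; C4: 1; C5: 1; C6: 1.
Total tree length = 8.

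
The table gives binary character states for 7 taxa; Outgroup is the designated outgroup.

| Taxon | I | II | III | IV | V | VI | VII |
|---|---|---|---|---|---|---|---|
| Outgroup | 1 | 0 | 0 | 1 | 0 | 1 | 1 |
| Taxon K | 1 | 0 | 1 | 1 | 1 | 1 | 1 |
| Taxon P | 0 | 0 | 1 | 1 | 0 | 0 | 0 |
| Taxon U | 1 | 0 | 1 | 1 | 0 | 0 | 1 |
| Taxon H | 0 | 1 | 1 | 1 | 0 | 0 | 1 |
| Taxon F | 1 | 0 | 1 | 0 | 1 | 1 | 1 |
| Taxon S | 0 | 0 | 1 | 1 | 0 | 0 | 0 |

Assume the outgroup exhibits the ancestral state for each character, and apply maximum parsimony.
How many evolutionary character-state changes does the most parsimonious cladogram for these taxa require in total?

7

Character polarity is set by the outgroup: the derived state is whichever differs from the outgroup's state, so for I, IV, VI, VII the derived state is '0', and for the remaining characters it is '1'.
I (derived state '0') is shared by Taxon H, Taxon P, and Taxon S — a synapomorphy uniting that clade.
II: derived state '1' in Taxon H only — an autapomorphy, so it tells us nothing about relationships among taxa.
III (derived state '1') is shared by all ingroup taxa — unites the whole ingroup.
IV: derived state '0' in Taxon F only — an autapomorphy, so it tells us nothing about relationships among taxa.
Only Taxon F and Taxon K show the derived state '1' for V, supporting them as a clade.
VI: derived state '0' in Taxon H, Taxon P, Taxon S, and Taxon U only — synapomorphy for {Taxon H, Taxon P, Taxon S, Taxon U}.
Only Taxon P and Taxon S show the derived state '0' for VII, supporting them as a clade.
Most parsimonious ingroup topology: ((Taxon K,Taxon F),(((Taxon P,Taxon S),Taxon H),Taxon U)).
Changes per character on this tree: I: 1; II: 1; III: 1; IV: 1; V: 1; VI: 1; VII: 1.
Total = 7.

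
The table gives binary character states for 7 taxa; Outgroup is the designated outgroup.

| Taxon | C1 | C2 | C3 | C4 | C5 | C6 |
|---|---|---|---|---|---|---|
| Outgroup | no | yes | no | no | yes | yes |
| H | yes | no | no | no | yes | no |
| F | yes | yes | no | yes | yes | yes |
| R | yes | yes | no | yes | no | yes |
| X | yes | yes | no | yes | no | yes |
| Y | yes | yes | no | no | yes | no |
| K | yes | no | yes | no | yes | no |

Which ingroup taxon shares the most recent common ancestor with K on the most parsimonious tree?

H

Character polarity is set by the outgroup: the derived state is whichever differs from the outgroup's state, so for C2, C5, C6 the derived state is 'no', and for the remaining characters it is 'yes'.
All ingroup taxa share the derived state 'yes' for C1; it defines the ingroup but does not resolve relationships within it.
C2 (derived state 'no') is shared by H and K — a synapomorphy uniting that clade.
C3 (derived state 'yes') is unique to K (autapomorphy; uninformative for grouping).
C4: derived state 'yes' in F, R, and X only — synapomorphy for {F, R, X}.
C5 (derived state 'no') is shared by R and X — a synapomorphy uniting that clade.
C6: derived state 'no' in H, K, and Y only — synapomorphy for {H, K, Y}.
Most parsimonious ingroup topology: (((H,K),Y),(F,(R,X))).
K and H form a cherry on this tree, so they are sister taxa.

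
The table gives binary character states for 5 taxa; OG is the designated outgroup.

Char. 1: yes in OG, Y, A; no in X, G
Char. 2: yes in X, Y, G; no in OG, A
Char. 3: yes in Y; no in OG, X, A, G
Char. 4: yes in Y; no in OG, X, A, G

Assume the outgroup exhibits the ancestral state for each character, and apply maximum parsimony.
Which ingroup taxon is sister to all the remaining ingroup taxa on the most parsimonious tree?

A

Character polarity is set by the outgroup: the derived state is whichever differs from the outgroup's state, so for Char. 1 the derived state is 'no', and for the remaining characters it is 'yes'.
Char. 1: derived state 'no' in G and X only — synapomorphy for {G, X}.
Only G, X, and Y show the derived state 'yes' for Char. 2, supporting them as a clade.
Char. 3: derived state 'yes' in Y only — an autapomorphy, so it tells us nothing about relationships among taxa.
Char. 4 (derived state 'yes') is unique to Y (autapomorphy; uninformative for grouping).
Most parsimonious ingroup topology: (((X,G),Y),A).
A is sister to the clade containing all other ingroup taxa, so it is the earliest-diverging (most basal) ingroup lineage.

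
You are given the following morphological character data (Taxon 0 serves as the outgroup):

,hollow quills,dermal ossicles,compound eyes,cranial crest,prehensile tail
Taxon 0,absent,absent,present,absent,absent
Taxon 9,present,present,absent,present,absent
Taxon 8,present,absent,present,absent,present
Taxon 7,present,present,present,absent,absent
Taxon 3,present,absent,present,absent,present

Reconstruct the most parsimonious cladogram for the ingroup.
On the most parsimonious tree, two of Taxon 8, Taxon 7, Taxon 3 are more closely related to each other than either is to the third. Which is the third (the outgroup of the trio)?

Taxon 7

Character polarity is set by the outgroup: the derived state is whichever differs from the outgroup's state, so for compound eyes the derived state is 'absent', and for the remaining characters it is 'present'.
hollow quills (derived state 'present') is shared by all ingroup taxa — unites the whole ingroup.
dermal ossicles (derived state 'present') is shared by Taxon 7 and Taxon 9 — a synapomorphy uniting that clade.
compound eyes (derived state 'absent') is unique to Taxon 9 (autapomorphy; uninformative for grouping).
cranial crest (derived state 'present') is unique to Taxon 9 (autapomorphy; uninformative for grouping).
prehensile tail (derived state 'present') is shared by Taxon 3 and Taxon 8 — a synapomorphy uniting that clade.
Most parsimonious ingroup topology: ((Taxon 9,Taxon 7),(Taxon 8,Taxon 3)).
Taxon 8 and Taxon 3 share a more recent common ancestor with each other than either does with Taxon 7, so Taxon 7 is the least closely related of the three.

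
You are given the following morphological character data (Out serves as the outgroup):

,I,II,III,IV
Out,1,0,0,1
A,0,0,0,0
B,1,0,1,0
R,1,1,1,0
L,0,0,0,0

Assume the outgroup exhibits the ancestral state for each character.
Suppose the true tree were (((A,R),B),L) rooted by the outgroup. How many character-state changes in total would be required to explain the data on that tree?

Map each character onto (((A,R),B),L) (rooted by Out) and count the minimum state changes it requires (Fitch parsimony):
I: 2; II: 1; III: 2; IV: 1.
Total tree length = 6.

6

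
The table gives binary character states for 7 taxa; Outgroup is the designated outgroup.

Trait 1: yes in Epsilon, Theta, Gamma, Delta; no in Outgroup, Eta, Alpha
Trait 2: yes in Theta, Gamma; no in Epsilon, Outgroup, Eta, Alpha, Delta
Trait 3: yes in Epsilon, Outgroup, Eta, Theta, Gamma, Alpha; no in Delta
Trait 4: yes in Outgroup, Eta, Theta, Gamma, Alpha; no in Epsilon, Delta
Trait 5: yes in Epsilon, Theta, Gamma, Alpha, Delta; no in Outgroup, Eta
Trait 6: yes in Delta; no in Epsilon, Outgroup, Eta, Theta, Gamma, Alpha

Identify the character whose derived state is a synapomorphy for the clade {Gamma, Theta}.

Trait 2

Character polarity is set by the outgroup: the derived state is whichever differs from the outgroup's state, so for Trait 3, Trait 4 the derived state is 'no', and for the remaining characters it is 'yes'.
Trait 1: derived state 'yes' in Delta, Epsilon, Gamma, and Theta only — synapomorphy for {Delta, Epsilon, Gamma, Theta}.
Trait 2 (derived state 'yes') is shared by Gamma and Theta — a synapomorphy uniting that clade.
Trait 3 (derived state 'no') is unique to Delta (autapomorphy; uninformative for grouping).
Only Delta and Epsilon show the derived state 'no' for Trait 4, supporting them as a clade.
Trait 5: derived state 'yes' in Alpha, Delta, Epsilon, Gamma, and Theta only — synapomorphy for {Alpha, Delta, Epsilon, Gamma, Theta}.
Trait 6: derived state 'yes' in Delta only — an autapomorphy, so it tells us nothing about relationships among taxa.
Most parsimonious ingroup topology: (Eta,(Alpha,((Theta,Gamma),(Epsilon,Delta)))).
The clade {Gamma, Theta} is supported by Trait 2: its derived state 'yes' occurs in exactly those taxa and in no other taxon (including the outgroup).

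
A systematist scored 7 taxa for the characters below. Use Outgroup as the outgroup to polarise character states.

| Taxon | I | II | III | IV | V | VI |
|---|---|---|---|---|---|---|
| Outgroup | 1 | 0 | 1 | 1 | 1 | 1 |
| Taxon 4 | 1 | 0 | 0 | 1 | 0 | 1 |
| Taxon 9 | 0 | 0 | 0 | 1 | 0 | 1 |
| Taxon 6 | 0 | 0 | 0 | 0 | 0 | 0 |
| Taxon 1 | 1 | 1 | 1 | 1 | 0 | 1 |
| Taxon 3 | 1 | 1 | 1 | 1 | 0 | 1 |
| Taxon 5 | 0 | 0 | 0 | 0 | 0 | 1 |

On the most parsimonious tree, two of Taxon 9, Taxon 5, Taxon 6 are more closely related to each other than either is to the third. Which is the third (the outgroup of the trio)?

Character polarity is set by the outgroup: the derived state is whichever differs from the outgroup's state, so for I, III, IV, V, VI the derived state is '0', and for the remaining characters it is '1'.
Only Taxon 5, Taxon 6, and Taxon 9 show the derived state '0' for I, supporting them as a clade.
Only Taxon 1 and Taxon 3 show the derived state '1' for II, supporting them as a clade.
III (derived state '0') is shared by Taxon 4, Taxon 5, Taxon 6, and Taxon 9 — a synapomorphy uniting that clade.
IV (derived state '0') is shared by Taxon 5 and Taxon 6 — a synapomorphy uniting that clade.
All ingroup taxa share the derived state '0' for V; it defines the ingroup but does not resolve relationships within it.
VI: derived state '0' in Taxon 6 only — an autapomorphy, so it tells us nothing about relationships among taxa.
Most parsimonious ingroup topology: ((Taxon 4,(Taxon 9,(Taxon 6,Taxon 5))),(Taxon 1,Taxon 3)).
Taxon 5 and Taxon 6 share a more recent common ancestor with each other than either does with Taxon 9, so Taxon 9 is the least closely related of the three.

Taxon 9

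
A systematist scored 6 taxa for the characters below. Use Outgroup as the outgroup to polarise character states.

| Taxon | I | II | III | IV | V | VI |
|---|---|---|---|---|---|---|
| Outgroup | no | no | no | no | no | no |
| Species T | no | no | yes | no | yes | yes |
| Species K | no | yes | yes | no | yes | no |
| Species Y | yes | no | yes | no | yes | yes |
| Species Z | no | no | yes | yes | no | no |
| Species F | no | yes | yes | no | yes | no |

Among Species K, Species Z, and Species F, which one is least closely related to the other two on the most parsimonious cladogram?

Species Z

The outgroup has state 'no' for every character, so 'yes' is the derived state throughout.
I: derived state 'yes' in Species Y only — an autapomorphy, so it tells us nothing about relationships among taxa.
II (derived state 'yes') is shared by Species F and Species K — a synapomorphy uniting that clade.
All ingroup taxa share the derived state 'yes' for III; it defines the ingroup but does not resolve relationships within it.
IV: derived state 'yes' in Species Z only — an autapomorphy, so it tells us nothing about relationships among taxa.
Only Species F, Species K, Species T, and Species Y show the derived state 'yes' for V, supporting them as a clade.
VI (derived state 'yes') is shared by Species T and Species Y — a synapomorphy uniting that clade.
Most parsimonious ingroup topology: (((Species T,Species Y),(Species K,Species F)),Species Z).
Species F and Species K share a more recent common ancestor with each other than either does with Species Z, so Species Z is the least closely related of the three.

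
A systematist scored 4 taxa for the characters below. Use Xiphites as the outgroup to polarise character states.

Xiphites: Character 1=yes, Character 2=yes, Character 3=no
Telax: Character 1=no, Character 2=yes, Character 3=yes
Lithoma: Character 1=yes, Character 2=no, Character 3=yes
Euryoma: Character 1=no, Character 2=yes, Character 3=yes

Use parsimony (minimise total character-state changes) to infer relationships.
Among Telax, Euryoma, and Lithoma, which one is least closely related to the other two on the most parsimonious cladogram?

Lithoma

Character polarity is set by the outgroup: the derived state is whichever differs from the outgroup's state, so for Character 1, Character 2 the derived state is 'no', and for the remaining characters it is 'yes'.
Character 1: derived state 'no' in Euryoma and Telax only — synapomorphy for {Euryoma, Telax}.
Character 2: derived state 'no' in Lithoma only — an autapomorphy, so it tells us nothing about relationships among taxa.
All ingroup taxa share the derived state 'yes' for Character 3; it defines the ingroup but does not resolve relationships within it.
Most parsimonious ingroup topology: ((Telax,Euryoma),Lithoma).
Euryoma and Telax share a more recent common ancestor with each other than either does with Lithoma, so Lithoma is the least closely related of the three.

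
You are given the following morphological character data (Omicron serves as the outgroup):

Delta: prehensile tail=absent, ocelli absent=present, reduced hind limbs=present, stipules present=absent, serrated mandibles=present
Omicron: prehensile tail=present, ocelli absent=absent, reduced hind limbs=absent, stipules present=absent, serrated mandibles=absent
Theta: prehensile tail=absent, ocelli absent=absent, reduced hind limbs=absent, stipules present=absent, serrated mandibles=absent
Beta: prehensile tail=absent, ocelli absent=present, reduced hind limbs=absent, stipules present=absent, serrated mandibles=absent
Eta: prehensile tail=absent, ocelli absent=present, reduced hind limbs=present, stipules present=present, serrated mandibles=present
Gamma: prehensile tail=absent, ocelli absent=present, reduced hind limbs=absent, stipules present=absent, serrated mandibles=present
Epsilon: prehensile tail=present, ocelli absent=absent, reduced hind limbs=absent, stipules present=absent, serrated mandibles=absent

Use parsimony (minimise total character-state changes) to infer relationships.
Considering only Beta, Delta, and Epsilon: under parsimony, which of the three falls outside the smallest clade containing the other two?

Character polarity is set by the outgroup: the derived state is whichever differs from the outgroup's state, so for prehensile tail the derived state is 'absent', and for the remaining characters it is 'present'.
prehensile tail (derived state 'absent') is shared by Beta, Delta, Eta, Gamma, and Theta — a synapomorphy uniting that clade.
Only Beta, Delta, Eta, and Gamma show the derived state 'present' for ocelli absent, supporting them as a clade.
reduced hind limbs (derived state 'present') is shared by Delta and Eta — a synapomorphy uniting that clade.
stipules present (derived state 'present') is unique to Eta (autapomorphy; uninformative for grouping).
serrated mandibles (derived state 'present') is shared by Delta, Eta, and Gamma — a synapomorphy uniting that clade.
Most parsimonious ingroup topology: (((((Eta,Delta),Gamma),Beta),Theta),Epsilon).
Beta and Delta share a more recent common ancestor with each other than either does with Epsilon, so Epsilon is the least closely related of the three.

Epsilon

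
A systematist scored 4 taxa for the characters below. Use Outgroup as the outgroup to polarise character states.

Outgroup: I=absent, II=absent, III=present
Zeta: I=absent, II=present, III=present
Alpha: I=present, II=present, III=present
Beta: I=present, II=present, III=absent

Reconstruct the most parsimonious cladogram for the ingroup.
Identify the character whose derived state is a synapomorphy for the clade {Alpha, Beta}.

I

Character polarity is set by the outgroup: the derived state is whichever differs from the outgroup's state, so for III the derived state is 'absent', and for the remaining characters it is 'present'.
I: derived state 'present' in Alpha and Beta only — synapomorphy for {Alpha, Beta}.
II (derived state 'present') is shared by all ingroup taxa — unites the whole ingroup.
III: derived state 'absent' in Beta only — an autapomorphy, so it tells us nothing about relationships among taxa.
Most parsimonious ingroup topology: (Zeta,(Alpha,Beta)).
The clade {Alpha, Beta} is supported by I: its derived state 'present' occurs in exactly those taxa and in no other taxon (including the outgroup).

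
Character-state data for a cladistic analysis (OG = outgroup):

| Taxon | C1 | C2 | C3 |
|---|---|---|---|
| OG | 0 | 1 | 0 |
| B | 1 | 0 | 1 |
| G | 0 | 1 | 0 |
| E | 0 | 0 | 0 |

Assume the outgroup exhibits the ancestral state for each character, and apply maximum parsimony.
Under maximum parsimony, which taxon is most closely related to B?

E

Character polarity is set by the outgroup: the derived state is whichever differs from the outgroup's state, so for C2 the derived state is '0', and for the remaining characters it is '1'.
C1: derived state '1' in B only — an autapomorphy, so it tells us nothing about relationships among taxa.
C2 (derived state '0') is shared by B and E — a synapomorphy uniting that clade.
C3 (derived state '1') is unique to B (autapomorphy; uninformative for grouping).
Most parsimonious ingroup topology: ((B,E),G).
B and E form a cherry on this tree, so they are sister taxa.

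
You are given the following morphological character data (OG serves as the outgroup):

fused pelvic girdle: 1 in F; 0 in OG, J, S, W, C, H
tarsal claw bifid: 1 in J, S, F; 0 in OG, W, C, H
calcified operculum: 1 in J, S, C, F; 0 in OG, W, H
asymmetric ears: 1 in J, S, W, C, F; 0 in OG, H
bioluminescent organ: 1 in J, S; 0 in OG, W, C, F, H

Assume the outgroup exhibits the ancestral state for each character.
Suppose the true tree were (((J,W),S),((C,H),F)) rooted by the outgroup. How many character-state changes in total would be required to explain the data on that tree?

11

Map each character onto (((J,W),S),((C,H),F)) (rooted by OG) and count the minimum state changes it requires (Fitch parsimony):
fused pelvic girdle: 1; tarsal claw bifid: 3; calcified operculum: 3; asymmetric ears: 2; bioluminescent organ: 2.
Total tree length = 11.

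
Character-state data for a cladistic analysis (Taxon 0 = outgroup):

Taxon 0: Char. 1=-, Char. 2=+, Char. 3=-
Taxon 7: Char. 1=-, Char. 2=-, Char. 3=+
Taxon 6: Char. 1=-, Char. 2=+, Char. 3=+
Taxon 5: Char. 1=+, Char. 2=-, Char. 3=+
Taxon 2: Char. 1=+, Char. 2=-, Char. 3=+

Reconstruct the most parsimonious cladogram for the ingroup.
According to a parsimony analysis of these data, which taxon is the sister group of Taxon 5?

Character polarity is set by the outgroup: the derived state is whichever differs from the outgroup's state, so for Char. 2 the derived state is '-', and for the remaining characters it is '+'.
Char. 1 (derived state '+') is shared by Taxon 2 and Taxon 5 — a synapomorphy uniting that clade.
Char. 2 (derived state '-') is shared by Taxon 2, Taxon 5, and Taxon 7 — a synapomorphy uniting that clade.
Char. 3 (derived state '+') is shared by all ingroup taxa — unites the whole ingroup.
Most parsimonious ingroup topology: (((Taxon 2,Taxon 5),Taxon 7),Taxon 6).
Taxon 5 and Taxon 2 form a cherry on this tree, so they are sister taxa.

Taxon 2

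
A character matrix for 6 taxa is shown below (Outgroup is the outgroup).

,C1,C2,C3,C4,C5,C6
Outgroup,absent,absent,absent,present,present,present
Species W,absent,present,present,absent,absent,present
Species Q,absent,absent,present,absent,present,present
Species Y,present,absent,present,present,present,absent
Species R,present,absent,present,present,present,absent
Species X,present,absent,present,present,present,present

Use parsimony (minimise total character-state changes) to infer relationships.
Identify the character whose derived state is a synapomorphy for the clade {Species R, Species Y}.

Character polarity is set by the outgroup: the derived state is whichever differs from the outgroup's state, so for C4, C5, C6 the derived state is 'absent', and for the remaining characters it is 'present'.
C1 (derived state 'present') is shared by Species R, Species X, and Species Y — a synapomorphy uniting that clade.
C2 (derived state 'present') is unique to Species W (autapomorphy; uninformative for grouping).
All ingroup taxa share the derived state 'present' for C3; it defines the ingroup but does not resolve relationships within it.
C4: derived state 'absent' in Species Q and Species W only — synapomorphy for {Species Q, Species W}.
C5 (derived state 'absent') is unique to Species W (autapomorphy; uninformative for grouping).
C6 (derived state 'absent') is shared by Species R and Species Y — a synapomorphy uniting that clade.
Most parsimonious ingroup topology: ((Species W,Species Q),((Species Y,Species R),Species X)).
The clade {Species R, Species Y} is supported by C6: its derived state 'absent' occurs in exactly those taxa and in no other taxon (including the outgroup).

C6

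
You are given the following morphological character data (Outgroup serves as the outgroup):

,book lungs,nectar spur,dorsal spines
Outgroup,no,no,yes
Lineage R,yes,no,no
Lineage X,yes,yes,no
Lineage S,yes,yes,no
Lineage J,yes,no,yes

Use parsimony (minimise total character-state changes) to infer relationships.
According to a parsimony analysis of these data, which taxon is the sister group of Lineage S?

Character polarity is set by the outgroup: the derived state is whichever differs from the outgroup's state, so for dorsal spines the derived state is 'no', and for the remaining characters it is 'yes'.
book lungs (derived state 'yes') is shared by all ingroup taxa — unites the whole ingroup.
Only Lineage S and Lineage X show the derived state 'yes' for nectar spur, supporting them as a clade.
dorsal spines: derived state 'no' in Lineage R, Lineage S, and Lineage X only — synapomorphy for {Lineage R, Lineage S, Lineage X}.
Most parsimonious ingroup topology: ((Lineage R,(Lineage X,Lineage S)),Lineage J).
Lineage S and Lineage X form a cherry on this tree, so they are sister taxa.

Lineage X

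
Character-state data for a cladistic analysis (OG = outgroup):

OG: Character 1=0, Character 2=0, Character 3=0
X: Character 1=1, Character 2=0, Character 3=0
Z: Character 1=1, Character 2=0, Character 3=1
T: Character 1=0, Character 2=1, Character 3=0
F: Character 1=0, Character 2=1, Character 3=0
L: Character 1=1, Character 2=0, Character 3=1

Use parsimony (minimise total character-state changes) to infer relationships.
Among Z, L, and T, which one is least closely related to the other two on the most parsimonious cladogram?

The outgroup has state '0' for every character, so '1' is the derived state throughout.
Character 1 (derived state '1') is shared by L, X, and Z — a synapomorphy uniting that clade.
Only F and T show the derived state '1' for Character 2, supporting them as a clade.
Character 3 (derived state '1') is shared by L and Z — a synapomorphy uniting that clade.
Most parsimonious ingroup topology: ((X,(Z,L)),(T,F)).
L and Z share a more recent common ancestor with each other than either does with T, so T is the least closely related of the three.

T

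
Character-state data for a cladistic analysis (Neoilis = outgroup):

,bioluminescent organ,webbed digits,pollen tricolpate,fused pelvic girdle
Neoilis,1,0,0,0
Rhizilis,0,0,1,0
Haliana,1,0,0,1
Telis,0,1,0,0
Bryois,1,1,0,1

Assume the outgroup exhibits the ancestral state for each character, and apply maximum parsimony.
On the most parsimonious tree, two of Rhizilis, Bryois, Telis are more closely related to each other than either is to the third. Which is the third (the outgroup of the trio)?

Character polarity is set by the outgroup: the derived state is whichever differs from the outgroup's state, so for bioluminescent organ the derived state is '0', and for the remaining characters it is '1'.
bioluminescent organ (derived state '0') is shared by Rhizilis and Telis — a synapomorphy uniting that clade.
webbed digits groups Bryois and Telis, which is incompatible with the clades supported by the remaining characters; treating it as convergent (homoplasy) costs fewer steps than any alternative tree.
pollen tricolpate (derived state '1') is unique to Rhizilis (autapomorphy; uninformative for grouping).
fused pelvic girdle: derived state '1' in Bryois and Haliana only — synapomorphy for {Bryois, Haliana}.
Most parsimonious ingroup topology: ((Rhizilis,Telis),(Haliana,Bryois)).
Telis and Rhizilis share a more recent common ancestor with each other than either does with Bryois, so Bryois is the least closely related of the three.

Bryois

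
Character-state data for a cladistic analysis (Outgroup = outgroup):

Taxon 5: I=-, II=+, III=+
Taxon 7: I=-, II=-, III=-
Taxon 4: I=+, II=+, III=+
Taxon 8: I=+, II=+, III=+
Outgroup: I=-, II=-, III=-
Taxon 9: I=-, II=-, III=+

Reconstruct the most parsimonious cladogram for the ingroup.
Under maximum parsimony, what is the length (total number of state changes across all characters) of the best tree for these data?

The outgroup has state '-' for every character, so '+' is the derived state throughout.
I (derived state '+') is shared by Taxon 4 and Taxon 8 — a synapomorphy uniting that clade.
II: derived state '+' in Taxon 4, Taxon 5, and Taxon 8 only — synapomorphy for {Taxon 4, Taxon 5, Taxon 8}.
Only Taxon 4, Taxon 5, Taxon 8, and Taxon 9 show the derived state '+' for III, supporting them as a clade.
Most parsimonious ingroup topology: ((((Taxon 4,Taxon 8),Taxon 5),Taxon 9),Taxon 7).
Changes per character on this tree: I: 1; II: 1; III: 1.
Total = 3.

3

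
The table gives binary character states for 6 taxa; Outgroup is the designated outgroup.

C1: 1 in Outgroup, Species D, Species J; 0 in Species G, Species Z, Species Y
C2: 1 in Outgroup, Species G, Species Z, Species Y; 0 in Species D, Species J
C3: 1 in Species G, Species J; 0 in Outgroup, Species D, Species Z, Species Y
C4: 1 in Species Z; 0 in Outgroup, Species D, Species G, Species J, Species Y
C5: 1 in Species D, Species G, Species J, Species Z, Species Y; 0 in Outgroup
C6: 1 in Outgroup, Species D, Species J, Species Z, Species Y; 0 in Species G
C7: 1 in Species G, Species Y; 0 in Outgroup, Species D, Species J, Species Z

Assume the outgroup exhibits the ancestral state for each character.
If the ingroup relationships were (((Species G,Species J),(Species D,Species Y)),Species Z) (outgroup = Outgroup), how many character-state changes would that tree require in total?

11

Map each character onto (((Species G,Species J),(Species D,Species Y)),Species Z) (rooted by Outgroup) and count the minimum state changes it requires (Fitch parsimony):
C1: 3; C2: 2; C3: 1; C4: 1; C5: 1; C6: 1; C7: 2.
Total tree length = 11.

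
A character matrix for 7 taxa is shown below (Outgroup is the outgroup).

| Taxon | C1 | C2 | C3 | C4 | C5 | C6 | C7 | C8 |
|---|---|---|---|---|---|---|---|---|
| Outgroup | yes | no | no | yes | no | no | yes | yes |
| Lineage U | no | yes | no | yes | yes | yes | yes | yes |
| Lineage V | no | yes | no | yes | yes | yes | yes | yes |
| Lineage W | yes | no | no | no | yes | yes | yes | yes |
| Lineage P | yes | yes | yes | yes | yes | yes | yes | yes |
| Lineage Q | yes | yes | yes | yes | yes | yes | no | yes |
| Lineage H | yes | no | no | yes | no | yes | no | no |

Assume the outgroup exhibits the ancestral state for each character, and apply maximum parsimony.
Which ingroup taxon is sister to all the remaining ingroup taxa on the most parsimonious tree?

Lineage H

Character polarity is set by the outgroup: the derived state is whichever differs from the outgroup's state, so for C1, C4, C7, C8 the derived state is 'no', and for the remaining characters it is 'yes'.
C1 (derived state 'no') is shared by Lineage U and Lineage V — a synapomorphy uniting that clade.
Only Lineage P, Lineage Q, Lineage U, and Lineage V show the derived state 'yes' for C2, supporting them as a clade.
Only Lineage P and Lineage Q show the derived state 'yes' for C3, supporting them as a clade.
C4 (derived state 'no') is unique to Lineage W (autapomorphy; uninformative for grouping).
C5 (derived state 'yes') is shared by Lineage P, Lineage Q, Lineage U, Lineage V, and Lineage W — a synapomorphy uniting that clade.
C6 (derived state 'yes') is shared by all ingroup taxa — unites the whole ingroup.
C7 groups Lineage H and Lineage Q, which is incompatible with the clades supported by the remaining characters; treating it as convergent (homoplasy) costs fewer steps than any alternative tree.
C8 (derived state 'no') is unique to Lineage H (autapomorphy; uninformative for grouping).
Most parsimonious ingroup topology: ((((Lineage U,Lineage V),(Lineage P,Lineage Q)),Lineage W),Lineage H).
Lineage H is sister to the clade containing all other ingroup taxa, so it is the earliest-diverging (most basal) ingroup lineage.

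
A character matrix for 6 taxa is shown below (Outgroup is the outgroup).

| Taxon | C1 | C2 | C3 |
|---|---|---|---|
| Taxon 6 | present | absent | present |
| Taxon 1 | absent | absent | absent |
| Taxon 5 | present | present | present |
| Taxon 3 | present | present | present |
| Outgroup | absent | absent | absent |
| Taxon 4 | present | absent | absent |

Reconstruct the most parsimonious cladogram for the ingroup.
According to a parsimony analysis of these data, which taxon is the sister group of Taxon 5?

The outgroup has state 'absent' for every character, so 'present' is the derived state throughout.
C1 (derived state 'present') is shared by Taxon 3, Taxon 4, Taxon 5, and Taxon 6 — a synapomorphy uniting that clade.
C2: derived state 'present' in Taxon 3 and Taxon 5 only — synapomorphy for {Taxon 3, Taxon 5}.
C3: derived state 'present' in Taxon 3, Taxon 5, and Taxon 6 only — synapomorphy for {Taxon 3, Taxon 5, Taxon 6}.
Most parsimonious ingroup topology: ((((Taxon 5,Taxon 3),Taxon 6),Taxon 4),Taxon 1).
Taxon 5 and Taxon 3 form a cherry on this tree, so they are sister taxa.

Taxon 3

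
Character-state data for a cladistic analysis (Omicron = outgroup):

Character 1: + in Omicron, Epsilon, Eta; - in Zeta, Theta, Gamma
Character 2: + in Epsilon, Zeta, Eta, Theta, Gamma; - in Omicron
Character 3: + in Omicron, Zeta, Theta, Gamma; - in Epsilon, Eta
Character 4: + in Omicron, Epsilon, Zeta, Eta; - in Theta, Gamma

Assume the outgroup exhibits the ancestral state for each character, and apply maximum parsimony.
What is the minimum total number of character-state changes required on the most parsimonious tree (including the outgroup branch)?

4

Character polarity is set by the outgroup: the derived state is whichever differs from the outgroup's state, so for Character 1, Character 3, Character 4 the derived state is '-', and for the remaining characters it is '+'.
Character 1: derived state '-' in Gamma, Theta, and Zeta only — synapomorphy for {Gamma, Theta, Zeta}.
Character 2 (derived state '+') is shared by all ingroup taxa — unites the whole ingroup.
Character 3 (derived state '-') is shared by Epsilon and Eta — a synapomorphy uniting that clade.
Character 4 (derived state '-') is shared by Gamma and Theta — a synapomorphy uniting that clade.
Most parsimonious ingroup topology: ((Epsilon,Eta),(Zeta,(Theta,Gamma))).
Changes per character on this tree: Character 1: 1; Character 2: 1; Character 3: 1; Character 4: 1.
Total = 4.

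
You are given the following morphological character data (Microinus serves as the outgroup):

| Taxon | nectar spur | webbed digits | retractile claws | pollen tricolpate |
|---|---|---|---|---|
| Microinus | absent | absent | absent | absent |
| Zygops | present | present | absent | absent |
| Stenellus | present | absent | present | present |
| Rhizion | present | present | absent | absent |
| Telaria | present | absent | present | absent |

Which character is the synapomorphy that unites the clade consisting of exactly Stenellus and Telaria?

The outgroup has state 'absent' for every character, so 'present' is the derived state throughout.
All ingroup taxa share the derived state 'present' for nectar spur; it defines the ingroup but does not resolve relationships within it.
Only Rhizion and Zygops show the derived state 'present' for webbed digits, supporting them as a clade.
retractile claws (derived state 'present') is shared by Stenellus and Telaria — a synapomorphy uniting that clade.
pollen tricolpate: derived state 'present' in Stenellus only — an autapomorphy, so it tells us nothing about relationships among taxa.
Most parsimonious ingroup topology: ((Zygops,Rhizion),(Stenellus,Telaria)).
The clade {Stenellus, Telaria} is supported by retractile claws: its derived state 'present' occurs in exactly those taxa and in no other taxon (including the outgroup).

retractile claws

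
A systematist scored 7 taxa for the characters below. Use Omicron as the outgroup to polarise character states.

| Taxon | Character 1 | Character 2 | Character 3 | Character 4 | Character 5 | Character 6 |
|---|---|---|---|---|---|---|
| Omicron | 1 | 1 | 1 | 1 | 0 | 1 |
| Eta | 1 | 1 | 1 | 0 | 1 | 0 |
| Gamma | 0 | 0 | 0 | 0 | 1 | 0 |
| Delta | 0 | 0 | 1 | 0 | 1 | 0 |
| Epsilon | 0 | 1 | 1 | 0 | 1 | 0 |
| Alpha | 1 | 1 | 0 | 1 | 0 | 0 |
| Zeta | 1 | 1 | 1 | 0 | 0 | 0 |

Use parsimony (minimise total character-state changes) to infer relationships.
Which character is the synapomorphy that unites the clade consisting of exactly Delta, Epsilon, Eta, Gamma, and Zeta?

Character polarity is set by the outgroup: the derived state is whichever differs from the outgroup's state, so for Character 1, Character 2, Character 3, Character 4, Character 6 the derived state is '0', and for the remaining characters it is '1'.
Character 1: derived state '0' in Delta, Epsilon, and Gamma only — synapomorphy for {Delta, Epsilon, Gamma}.
Character 2 (derived state '0') is shared by Delta and Gamma — a synapomorphy uniting that clade.
Character 3 (state '0') occurs in Alpha and Gamma but conflicts with the nesting implied by the other characters — most parsimoniously interpreted as homoplasy.
Character 4 (derived state '0') is shared by Delta, Epsilon, Eta, Gamma, and Zeta — a synapomorphy uniting that clade.
Only Delta, Epsilon, Eta, and Gamma show the derived state '1' for Character 5, supporting them as a clade.
All ingroup taxa share the derived state '0' for Character 6; it defines the ingroup but does not resolve relationships within it.
Most parsimonious ingroup topology: (((Eta,((Gamma,Delta),Epsilon)),Zeta),Alpha).
The clade {Delta, Epsilon, Eta, Gamma, Zeta} is supported by Character 4: its derived state '0' occurs in exactly those taxa and in no other taxon (including the outgroup).

Character 4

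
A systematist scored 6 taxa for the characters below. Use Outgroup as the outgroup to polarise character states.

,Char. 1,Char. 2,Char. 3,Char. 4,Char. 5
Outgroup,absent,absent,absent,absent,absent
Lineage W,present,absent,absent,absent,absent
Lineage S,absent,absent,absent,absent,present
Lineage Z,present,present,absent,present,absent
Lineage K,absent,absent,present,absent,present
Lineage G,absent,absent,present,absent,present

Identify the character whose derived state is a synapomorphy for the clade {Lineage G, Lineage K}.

The outgroup has state 'absent' for every character, so 'present' is the derived state throughout.
Only Lineage W and Lineage Z show the derived state 'present' for Char. 1, supporting them as a clade.
Char. 2 (derived state 'present') is unique to Lineage Z (autapomorphy; uninformative for grouping).
Only Lineage G and Lineage K show the derived state 'present' for Char. 3, supporting them as a clade.
Char. 4: derived state 'present' in Lineage Z only — an autapomorphy, so it tells us nothing about relationships among taxa.
Only Lineage G, Lineage K, and Lineage S show the derived state 'present' for Char. 5, supporting them as a clade.
Most parsimonious ingroup topology: ((Lineage W,Lineage Z),(Lineage S,(Lineage K,Lineage G))).
The clade {Lineage G, Lineage K} is supported by Char. 3: its derived state 'present' occurs in exactly those taxa and in no other taxon (including the outgroup).

Char. 3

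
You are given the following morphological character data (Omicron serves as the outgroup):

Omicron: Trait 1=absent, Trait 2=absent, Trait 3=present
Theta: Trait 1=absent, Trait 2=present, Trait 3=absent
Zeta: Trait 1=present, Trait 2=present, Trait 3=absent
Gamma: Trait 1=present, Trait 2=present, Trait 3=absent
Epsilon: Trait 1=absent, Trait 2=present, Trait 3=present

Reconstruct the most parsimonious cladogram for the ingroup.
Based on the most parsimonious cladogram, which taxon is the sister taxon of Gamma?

Character polarity is set by the outgroup: the derived state is whichever differs from the outgroup's state, so for Trait 3 the derived state is 'absent', and for the remaining characters it is 'present'.
Only Gamma and Zeta show the derived state 'present' for Trait 1, supporting them as a clade.
Trait 2 (derived state 'present') is shared by all ingroup taxa — unites the whole ingroup.
Only Gamma, Theta, and Zeta show the derived state 'absent' for Trait 3, supporting them as a clade.
Most parsimonious ingroup topology: ((Theta,(Zeta,Gamma)),Epsilon).
Gamma and Zeta form a cherry on this tree, so they are sister taxa.

Zeta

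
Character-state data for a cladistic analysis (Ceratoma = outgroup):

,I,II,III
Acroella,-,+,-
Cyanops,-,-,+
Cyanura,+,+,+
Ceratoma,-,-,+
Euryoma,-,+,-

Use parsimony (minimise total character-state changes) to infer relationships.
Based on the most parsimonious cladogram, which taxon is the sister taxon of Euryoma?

Character polarity is set by the outgroup: the derived state is whichever differs from the outgroup's state, so for III the derived state is '-', and for the remaining characters it is '+'.
I: derived state '+' in Cyanura only — an autapomorphy, so it tells us nothing about relationships among taxa.
Only Acroella, Cyanura, and Euryoma show the derived state '+' for II, supporting them as a clade.
III: derived state '-' in Acroella and Euryoma only — synapomorphy for {Acroella, Euryoma}.
Most parsimonious ingroup topology: ((Cyanura,(Acroella,Euryoma)),Cyanops).
Euryoma and Acroella form a cherry on this tree, so they are sister taxa.

Acroella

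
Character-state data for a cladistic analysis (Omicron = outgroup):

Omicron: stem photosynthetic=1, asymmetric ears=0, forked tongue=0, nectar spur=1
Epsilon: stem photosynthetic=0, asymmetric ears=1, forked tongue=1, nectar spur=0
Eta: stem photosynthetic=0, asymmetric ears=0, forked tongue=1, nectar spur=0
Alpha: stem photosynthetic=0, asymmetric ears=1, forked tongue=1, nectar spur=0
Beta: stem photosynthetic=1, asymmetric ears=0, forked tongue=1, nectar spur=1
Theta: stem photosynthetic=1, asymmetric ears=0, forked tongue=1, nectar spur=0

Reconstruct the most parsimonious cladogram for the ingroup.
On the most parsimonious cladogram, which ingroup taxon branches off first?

Character polarity is set by the outgroup: the derived state is whichever differs from the outgroup's state, so for stem photosynthetic, nectar spur the derived state is '0', and for the remaining characters it is '1'.
Only Alpha, Epsilon, and Eta show the derived state '0' for stem photosynthetic, supporting them as a clade.
asymmetric ears: derived state '1' in Alpha and Epsilon only — synapomorphy for {Alpha, Epsilon}.
All ingroup taxa share the derived state '1' for forked tongue; it defines the ingroup but does not resolve relationships within it.
nectar spur (derived state '0') is shared by Alpha, Epsilon, Eta, and Theta — a synapomorphy uniting that clade.
Most parsimonious ingroup topology: ((((Epsilon,Alpha),Eta),Theta),Beta).
Beta is sister to the clade containing all other ingroup taxa, so it is the earliest-diverging (most basal) ingroup lineage.

Beta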